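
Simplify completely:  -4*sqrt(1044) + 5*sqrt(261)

4*sqrt(1044) = 24*sqrt(29); 5*sqrt(261) = 15*sqrt(29)
Combine: (-24 + 15)·sqrt(29) = -9*sqrt(29)

-9*sqrt(29)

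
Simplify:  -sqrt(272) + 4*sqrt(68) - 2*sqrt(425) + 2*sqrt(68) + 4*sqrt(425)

18*sqrt(17)

sqrt(272) = 4*sqrt(17); 4*sqrt(68) = 8*sqrt(17); 2*sqrt(425) = 10*sqrt(17); 2*sqrt(68) = 4*sqrt(17); 4*sqrt(425) = 20*sqrt(17)
Combine: (-4 + 8 - 10 + 4 + 20)·sqrt(17) = 18*sqrt(17)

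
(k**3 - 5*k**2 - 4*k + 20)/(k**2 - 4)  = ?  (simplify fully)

Factor: k**3 - 5*k**2 - 4*k + 20 = (k - 5)*(k - 2)*(k + 2);  k**2 - 4 = (k + 2)*(k - 2)
Cancel the common factors (k - 2), (k + 2).

k - 5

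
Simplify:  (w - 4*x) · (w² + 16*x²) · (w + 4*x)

w⁴ - 256*x⁴

Telescope via difference of squares: (w+(4*x))(w-(4*x)) = w² - 16*x², then repeat with the next factor.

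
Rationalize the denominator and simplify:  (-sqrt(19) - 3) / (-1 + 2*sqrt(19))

(-41 - 7*sqrt(19))/75

Multiply numerator and denominator by -2*sqrt(19) - 1.
Denominator becomes -75; numerator becomes 7*sqrt(19) + 41.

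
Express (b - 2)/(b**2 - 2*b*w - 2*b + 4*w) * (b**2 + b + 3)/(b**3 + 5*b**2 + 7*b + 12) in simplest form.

-1/(-b**2 + 2*b*w - 4*b + 8*w)

Factor: b**2 - 2*b*w - 2*b + 4*w = (b - 2)*(b - 2*w);  b**3 + 5*b**2 + 7*b + 12 = (b**2 + b + 3)*(b + 4)
Cancel the common factors (b**2 + b + 3), (b - 2).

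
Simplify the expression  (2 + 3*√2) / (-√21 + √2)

Multiply numerator and denominator by √2 + √21.
Denominator becomes -19; numerator becomes 2*√2 + 6 + 2*√21 + 3*√42.

(-3*√42 - 2*√21 - 6 - 2*√2)/19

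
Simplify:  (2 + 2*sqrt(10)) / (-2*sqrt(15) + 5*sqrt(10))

(2*sqrt(15) + 5*sqrt(10) + 10*sqrt(6) + 50)/95

Multiply numerator and denominator by 2*sqrt(15) + 5*sqrt(10).
Denominator becomes 190; numerator becomes 4*sqrt(15) + 10*sqrt(10) + 20*sqrt(6) + 100.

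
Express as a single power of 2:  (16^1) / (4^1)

2^2

16^1 = 2^4; 4^1 = 2^2
Combine exponents: 2^2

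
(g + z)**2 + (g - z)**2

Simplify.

2*g**2 + 2*z**2

Write as f(g,z) + f(g,-z) and expand.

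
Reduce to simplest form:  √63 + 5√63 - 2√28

14*√7

√63 = 3*√7; 5√63 = 15*√7; 2√28 = 4*√7
Combine: (3 + 15 - 4)·√7 = 14*√7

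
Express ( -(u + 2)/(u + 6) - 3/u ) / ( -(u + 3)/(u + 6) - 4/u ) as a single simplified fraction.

Numerator: -(u + 2)/(u + 6) - 3/u = (-u^2 - 5*u - 18)/(u^2 + 6*u)
Denominator: -(u + 3)/(u + 6) - 4/u = (-u^2 - 7*u - 24)/(u^2 + 6*u)
Divide: ((-u^2 - 5*u - 18)/(u^2 + 6*u)) · ((u^2 + 6*u)/(-u^2 - 7*u - 24)) = (u^2 + 5*u + 18)/(u^2 + 7*u + 24)

(u^2 + 5*u + 18)/(u^2 + 7*u + 24)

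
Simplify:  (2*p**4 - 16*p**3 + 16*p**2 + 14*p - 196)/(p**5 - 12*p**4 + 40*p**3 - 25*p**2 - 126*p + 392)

2/(p - 4)

Factor: 2*p**4 - 16*p**3 + 16*p**2 + 14*p - 196 = 2*(p**2 - 3*p + 7)*(p + 2)*(p - 7);  p**5 - 12*p**4 + 40*p**3 - 25*p**2 - 126*p + 392 = (p - 4)*(p**2 - 3*p + 7)*(p - 7)*(p + 2)
Cancel the common factors (p**2 - 3*p + 7), (p + 2), (p - 7).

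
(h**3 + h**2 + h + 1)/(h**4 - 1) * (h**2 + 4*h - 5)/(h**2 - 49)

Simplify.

Factor: h**3 + h**2 + h + 1 = (h + 1)*(h**2 + 1);  h**4 - 1 = (h + 1)*(h**2 + 1)*(h - 1);  h**2 + 4*h - 5 = (h - 1)*(h + 5);  h**2 - 49 = (h - 7)*(h + 7)
Cancel the common factors (h**2 + 1), (h + 1), (h - 1).

(h + 5)/(h**2 - 49)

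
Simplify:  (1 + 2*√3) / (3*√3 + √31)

(-18 - 3*√3 + √31 + 2*√93)/4

Multiply numerator and denominator by -√31 + 3*√3.
Denominator becomes -4; numerator becomes -2*√93 - √31 + 3*√3 + 18.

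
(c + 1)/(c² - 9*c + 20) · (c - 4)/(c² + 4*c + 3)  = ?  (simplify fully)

1/(c² - 2*c - 15)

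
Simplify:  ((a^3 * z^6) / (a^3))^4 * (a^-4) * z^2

z^26/a^4

Inside the bracket: z^6
Raise to the power 4: z^24
Multiply by (a^-4) * z^2: add exponents.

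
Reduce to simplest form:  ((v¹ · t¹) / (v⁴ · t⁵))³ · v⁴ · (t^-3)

Inside the bracket: (v^-3) · (t^-4)
Raise to the power 3: (v^-9) · (t^-12)
Multiply by v⁴ · (t^-3): add exponents.

1/(t^15*v⁵)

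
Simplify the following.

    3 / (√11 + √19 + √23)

Group as (√11 + √19) + √23; multiply by (√11 + √19) - √23, then rationalise the remaining surd.

(-6*√4807 + 21*√23 + 45*√19 + 93*√11)/787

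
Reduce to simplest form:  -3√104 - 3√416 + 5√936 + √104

3√104 = 6*√26; 3√416 = 12*√26; 5√936 = 30*√26; √104 = 2*√26
Combine: (-6 - 12 + 30 + 2)·√26 = 14*√26

14*√26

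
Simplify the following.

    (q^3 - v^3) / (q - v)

Apply the difference-of-cubes factorisation and cancel (q - v).

q^2 + q*v + v^2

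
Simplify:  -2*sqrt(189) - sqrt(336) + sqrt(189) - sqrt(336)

2*sqrt(189) = 6*sqrt(21); sqrt(336) = 4*sqrt(21); sqrt(189) = 3*sqrt(21); sqrt(336) = 4*sqrt(21)
Combine: (-6 - 4 + 3 - 4)·sqrt(21) = -11*sqrt(21)

-11*sqrt(21)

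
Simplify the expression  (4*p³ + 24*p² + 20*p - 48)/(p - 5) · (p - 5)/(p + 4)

Factor: 4*p³ + 24*p² + 20*p - 48 = 4·(p + 4)·(p + 3)·(p - 1)
Cancel the common factors (p - 5), (p + 4).

4*p² + 8*p - 12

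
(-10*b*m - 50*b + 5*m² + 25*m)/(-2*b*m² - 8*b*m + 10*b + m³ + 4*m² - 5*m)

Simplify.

5/(m - 1)

Factor: -10*b*m - 50*b + 5*m² + 25*m = 5·(-2*b + m)·(m + 5);  -2*b*m² - 8*b*m + 10*b + m³ + 4*m² - 5*m = (m - 1)·(-2*b + m)·(m + 5)
Cancel the common factors (m + 5), (-2*b + m).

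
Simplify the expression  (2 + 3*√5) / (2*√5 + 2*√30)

Multiply numerator and denominator by -2*√30 + 2*√5.
Denominator becomes -100; numerator becomes -30*√6 - 4*√30 + 4*√5 + 30.

(-15 - 2*√5 + 2*√30 + 15*√6)/50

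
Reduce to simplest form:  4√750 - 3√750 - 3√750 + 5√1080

20*√30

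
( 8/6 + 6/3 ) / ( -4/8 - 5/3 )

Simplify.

Numerator: 8/6 + 6/3 = 10/3
Denominator: -4/8 - 5/3 = -13/6
Divide: (10/3) · (-6/13) = -20/13

-20/13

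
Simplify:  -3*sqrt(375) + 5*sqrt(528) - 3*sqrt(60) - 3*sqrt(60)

3*sqrt(375) = 15*sqrt(15); 5*sqrt(528) = 20*sqrt(33); 3*sqrt(60) = 6*sqrt(15); 3*sqrt(60) = 6*sqrt(15)

-27*sqrt(15) + 20*sqrt(33)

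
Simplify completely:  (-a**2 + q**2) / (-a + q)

a + q

-a**2 + q**2 factors as (-a + q)*(a + q).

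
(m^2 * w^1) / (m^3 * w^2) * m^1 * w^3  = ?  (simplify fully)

Quotient: (m^-1) * (w^-1)
Multiply by m^1 * w^3: add exponents.

w^2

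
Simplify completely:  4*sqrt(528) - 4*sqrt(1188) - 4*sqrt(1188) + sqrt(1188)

-26*sqrt(33)

4*sqrt(528) = 16*sqrt(33); 4*sqrt(1188) = 24*sqrt(33); 4*sqrt(1188) = 24*sqrt(33); sqrt(1188) = 6*sqrt(33)
Combine: (16 - 24 - 24 + 6)·sqrt(33) = -26*sqrt(33)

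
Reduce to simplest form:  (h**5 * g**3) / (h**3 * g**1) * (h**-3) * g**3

g**5/h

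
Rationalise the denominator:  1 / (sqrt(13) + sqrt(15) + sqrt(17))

(-2*sqrt(3315) + 11*sqrt(17) + 15*sqrt(15) + 19*sqrt(13))/659

Group as (sqrt(13) + sqrt(17)) + sqrt(15); multiply by (sqrt(13) + sqrt(17)) - sqrt(15), then rationalise the remaining surd.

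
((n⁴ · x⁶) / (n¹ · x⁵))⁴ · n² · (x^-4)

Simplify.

n^14

Inside the bracket: n³ · x¹
Raise to the power 4: n^12 · x⁴
Multiply by n² · (x^-4): add exponents.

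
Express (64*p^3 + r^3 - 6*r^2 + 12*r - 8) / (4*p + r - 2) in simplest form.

16*p^2 - 4*p*r + 8*p + r^2 - 4*r + 4

Apply the sum-of-cubes factorisation and cancel (4*p + r - 2).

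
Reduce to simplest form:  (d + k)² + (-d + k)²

2*d² + 2*k²

Binomially expand both and collect terms in k, d.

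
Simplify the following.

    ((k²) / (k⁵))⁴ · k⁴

k^(-8)

Inside the bracket: (k^-3)
Raise to the power 4: (k^-12)
Multiply by k⁴: add exponents.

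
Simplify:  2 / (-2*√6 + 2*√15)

(√6 + √15)/9

Multiply numerator and denominator by 2*√6 + 2*√15.
Denominator becomes 36; numerator becomes 4*√6 + 4*√15.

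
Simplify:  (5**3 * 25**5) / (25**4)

5**3 = 5**3; 25**5 = 5**10; 25**4 = 5**8
Combine exponents: 5**5

5**5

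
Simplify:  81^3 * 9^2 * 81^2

3^24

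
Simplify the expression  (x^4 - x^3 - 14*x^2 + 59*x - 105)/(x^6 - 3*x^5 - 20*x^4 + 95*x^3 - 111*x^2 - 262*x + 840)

Factor: x^4 - x^3 - 14*x^2 + 59*x - 105 = (x + 5)*(x - 3)*(x^2 - 3*x + 7);  x^6 - 3*x^5 - 20*x^4 + 95*x^3 - 111*x^2 - 262*x + 840 = (x - 3)*(x + 2)*(x - 4)*(x^2 - 3*x + 7)*(x + 5)
Cancel the common factors (x^2 - 3*x + 7), (x - 3), (x + 5).

1/(x^2 - 2*x - 8)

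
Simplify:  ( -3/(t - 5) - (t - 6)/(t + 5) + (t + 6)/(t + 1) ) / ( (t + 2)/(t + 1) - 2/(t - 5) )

Numerator: -3/(t - 5) - (t - 6)/(t + 5) + (t + 6)/(t + 1) = (13*t² - 62*t - 195)/(t³ + t² - 25*t - 25)
Denominator: (t + 2)/(t + 1) - 2/(t - 5) = (t² - 5*t - 12)/(t² - 4*t - 5)
Divide: ((13*t² - 62*t - 195)/(t³ + t² - 25*t - 25)) · ((t² - 4*t - 5)/(t² - 5*t - 12)) = (13*t² - 62*t - 195)/(t³ - 37*t - 60)

(13*t² - 62*t - 195)/(t³ - 37*t - 60)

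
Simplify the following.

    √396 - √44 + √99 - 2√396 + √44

-3*√11

√396 = 6*√11; √44 = 2*√11; √99 = 3*√11; 2√396 = 12*√11; √44 = 2*√11
Combine: (6 - 2 + 3 - 12 + 2)·√11 = -3*√11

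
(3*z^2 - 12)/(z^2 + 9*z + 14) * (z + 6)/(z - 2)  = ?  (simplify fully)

(3*z + 18)/(z + 7)

Factor: 3*z^2 - 12 = 3*(z - 2)*(z + 2);  z^2 + 9*z + 14 = (z + 7)*(z + 2)
Cancel the common factors (z + 2), (z - 2).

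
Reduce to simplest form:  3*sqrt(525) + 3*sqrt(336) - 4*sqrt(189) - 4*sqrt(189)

3*sqrt(21)

3*sqrt(525) = 15*sqrt(21); 3*sqrt(336) = 12*sqrt(21); 4*sqrt(189) = 12*sqrt(21); 4*sqrt(189) = 12*sqrt(21)
Combine: (15 + 12 - 12 - 12)·sqrt(21) = 3*sqrt(21)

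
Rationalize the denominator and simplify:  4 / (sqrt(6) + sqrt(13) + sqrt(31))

(-sqrt(2418) - 6*sqrt(31) + 12*sqrt(13) + 19*sqrt(6))/21

Group as (sqrt(13) + sqrt(31)) + sqrt(6); multiply by (sqrt(13) + sqrt(31)) - sqrt(6), then rationalise the remaining surd.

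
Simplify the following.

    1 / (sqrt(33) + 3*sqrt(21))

(-sqrt(33) + 3*sqrt(21))/156

Multiply numerator and denominator by -sqrt(33) + 3*sqrt(21).
Denominator becomes 156; numerator becomes -sqrt(33) + 3*sqrt(21).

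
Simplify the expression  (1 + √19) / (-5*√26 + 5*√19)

(-√494 - 19 - √26 - √19)/35

Multiply numerator and denominator by 5*√19 + 5*√26.
Denominator becomes -175; numerator becomes 5*√19 + 5*√26 + 95 + 5*√494.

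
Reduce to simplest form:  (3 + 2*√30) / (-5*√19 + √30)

(-10*√570 - 15*√19 - 60 - 3*√30)/445

Multiply numerator and denominator by √30 + 5*√19.
Denominator becomes -445; numerator becomes 3*√30 + 60 + 15*√19 + 10*√570.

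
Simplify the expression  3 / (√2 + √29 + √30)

(-4*√435 + √30 + 3*√29 + 57*√2)/77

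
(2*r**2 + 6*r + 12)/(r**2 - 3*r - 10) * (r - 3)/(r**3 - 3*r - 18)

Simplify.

2/(r**2 - 3*r - 10)

Factor: 2*r**2 + 6*r + 12 = 2*(r**2 + 3*r + 6);  r**2 - 3*r - 10 = (r + 2)*(r - 5);  r**3 - 3*r - 18 = (r - 3)*(r**2 + 3*r + 6)
Cancel the common factors (r**2 + 3*r + 6), (r - 3).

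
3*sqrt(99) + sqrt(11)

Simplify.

10*sqrt(11)

3*sqrt(99) = 9*sqrt(11); sqrt(11) = sqrt(11)
Combine: (9 + 1)·sqrt(11) = 10*sqrt(11)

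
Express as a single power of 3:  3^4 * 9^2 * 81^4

3^24

3^4 = 3^4; 9^2 = 3^4; 81^4 = 3^16
Combine exponents: 3^24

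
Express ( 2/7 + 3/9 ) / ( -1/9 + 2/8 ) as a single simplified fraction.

Numerator: 2/7 + 3/9 = 13/21
Denominator: -1/9 + 2/8 = 5/36
Divide: (13/21) · (36/5) = 156/35

156/35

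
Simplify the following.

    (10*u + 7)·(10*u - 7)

100*u² - 49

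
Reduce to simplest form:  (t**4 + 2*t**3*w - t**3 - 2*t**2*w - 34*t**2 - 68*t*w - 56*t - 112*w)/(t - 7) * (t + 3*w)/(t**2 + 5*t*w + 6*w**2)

Factor: t**4 + 2*t**3*w - t**3 - 2*t**2*w - 34*t**2 - 68*t*w - 56*t - 112*w = (t + 4)*(t + 2*w)*(t - 7)*(t + 2);  t**2 + 5*t*w + 6*w**2 = (t + 2*w)*(t + 3*w)
Cancel the common factors (t - 7), (t + 3*w), (t + 2*w).

t**2 + 6*t + 8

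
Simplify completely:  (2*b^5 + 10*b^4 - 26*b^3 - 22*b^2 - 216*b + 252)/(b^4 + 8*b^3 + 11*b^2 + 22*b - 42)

Factor: 2*b^5 + 10*b^4 - 26*b^3 - 22*b^2 - 216*b + 252 = 2*(b + 7)*(b - 3)*(b - 1)*(b^2 + 2*b + 6);  b^4 + 8*b^3 + 11*b^2 + 22*b - 42 = (b^2 + 2*b + 6)*(b - 1)*(b + 7)
Cancel the common factors (b^2 + 2*b + 6), (b - 1), (b + 7).

2*b - 6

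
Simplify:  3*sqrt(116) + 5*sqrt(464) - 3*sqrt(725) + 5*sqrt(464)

3*sqrt(116) = 6*sqrt(29); 5*sqrt(464) = 20*sqrt(29); 3*sqrt(725) = 15*sqrt(29); 5*sqrt(464) = 20*sqrt(29)
Combine: (6 + 20 - 15 + 20)·sqrt(29) = 31*sqrt(29)

31*sqrt(29)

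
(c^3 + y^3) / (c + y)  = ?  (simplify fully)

Apply the sum-of-cubes factorisation and cancel (c + y).

c^2 - c*y + y^2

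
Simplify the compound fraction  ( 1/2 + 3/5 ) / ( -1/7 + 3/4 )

Numerator: 1/2 + 3/5 = 11/10
Denominator: -1/7 + 3/4 = 17/28
Divide: (11/10) · (28/17) = 154/85

154/85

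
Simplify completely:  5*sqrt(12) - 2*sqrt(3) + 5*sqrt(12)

5*sqrt(12) = 10*sqrt(3); 2*sqrt(3) = 2*sqrt(3); 5*sqrt(12) = 10*sqrt(3)
Combine: (10 - 2 + 10)·sqrt(3) = 18*sqrt(3)

18*sqrt(3)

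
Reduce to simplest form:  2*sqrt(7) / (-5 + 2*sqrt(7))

(10*sqrt(7) + 28)/3

Multiply numerator and denominator by -2*sqrt(7) - 5.
Denominator becomes -3; numerator becomes -28 - 10*sqrt(7).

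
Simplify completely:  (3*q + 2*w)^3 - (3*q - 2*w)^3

108*q^2*w + 16*w^3

Only the odd-power cross terms survive.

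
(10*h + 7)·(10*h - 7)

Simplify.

Difference of squares with P = 10*h, Q = 7.

100*h² - 49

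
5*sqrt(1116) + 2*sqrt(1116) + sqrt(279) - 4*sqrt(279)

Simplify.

33*sqrt(31)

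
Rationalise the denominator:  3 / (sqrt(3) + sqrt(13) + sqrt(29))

(-57*sqrt(13) - 117*sqrt(3) + 6*sqrt(1131) + 39*sqrt(29))/13

Group as (sqrt(3) + sqrt(13)) + sqrt(29); multiply by (sqrt(3) + sqrt(13)) - sqrt(29), then rationalise the remaining surd.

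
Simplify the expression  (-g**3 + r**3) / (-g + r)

g**2 + g*r + r**2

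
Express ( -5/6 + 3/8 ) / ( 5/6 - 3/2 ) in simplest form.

11/16

Numerator: -5/6 + 3/8 = -11/24
Denominator: 5/6 - 3/2 = -2/3
Divide: (-11/24) · (-3/2) = 11/16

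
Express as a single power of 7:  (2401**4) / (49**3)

2401**4 = 7**16; 49**3 = 7**6
Combine exponents: 7**10

7**10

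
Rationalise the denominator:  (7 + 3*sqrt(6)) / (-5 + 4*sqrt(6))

(43*sqrt(6) + 107)/71

Multiply numerator and denominator by -4*sqrt(6) - 5.
Denominator becomes -71; numerator becomes -107 - 43*sqrt(6).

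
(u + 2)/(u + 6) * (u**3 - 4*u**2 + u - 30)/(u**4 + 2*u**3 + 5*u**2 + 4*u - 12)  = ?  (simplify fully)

Factor: u**3 - 4*u**2 + u - 30 = (u - 5)*(u**2 + u + 6);  u**4 + 2*u**3 + 5*u**2 + 4*u - 12 = (u + 2)*(u**2 + u + 6)*(u - 1)
Cancel the common factors (u**2 + u + 6), (u + 2).

(u - 5)/(u**2 + 5*u - 6)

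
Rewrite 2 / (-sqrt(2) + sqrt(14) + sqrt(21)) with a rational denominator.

Group as (sqrt(14) + sqrt(21)) - sqrt(2); multiply by (sqrt(14) + sqrt(21)) + sqrt(2), then rationalise the remaining surd.

(-66*sqrt(2) - 10*sqrt(21) + 18*sqrt(14) + 56*sqrt(3))/87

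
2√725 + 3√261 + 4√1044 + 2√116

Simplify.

47*√29

2√725 = 10*√29; 3√261 = 9*√29; 4√1044 = 24*√29; 2√116 = 4*√29
Combine: (10 + 9 + 24 + 4)·√29 = 47*√29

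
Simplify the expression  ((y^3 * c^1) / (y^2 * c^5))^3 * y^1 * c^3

y^4/c^9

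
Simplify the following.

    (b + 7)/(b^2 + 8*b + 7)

Factor: b^2 + 8*b + 7 = (b + 1)*(b + 7)
Cancel the common factor (b + 7).

1/(b + 1)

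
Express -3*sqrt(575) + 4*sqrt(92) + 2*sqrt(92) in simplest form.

3*sqrt(575) = 15*sqrt(23); 4*sqrt(92) = 8*sqrt(23); 2*sqrt(92) = 4*sqrt(23)
Combine: (-15 + 8 + 4)·sqrt(23) = -3*sqrt(23)

-3*sqrt(23)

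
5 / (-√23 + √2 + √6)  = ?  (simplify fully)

(-75*√23 - 95*√6 - 135*√2 - 20*√69)/177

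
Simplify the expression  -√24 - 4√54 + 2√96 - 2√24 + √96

-6*√6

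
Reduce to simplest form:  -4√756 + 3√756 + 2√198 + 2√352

4√756 = 24*√21; 3√756 = 18*√21; 2√198 = 6*√22; 2√352 = 8*√22

-6*√21 + 14*√22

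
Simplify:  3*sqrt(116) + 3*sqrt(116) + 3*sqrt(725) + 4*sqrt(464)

43*sqrt(29)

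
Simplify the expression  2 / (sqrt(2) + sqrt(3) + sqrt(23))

(-11*sqrt(3) - 12*sqrt(2) + sqrt(138) + 9*sqrt(23))/75

Group as (sqrt(3) + sqrt(23)) + sqrt(2); multiply by (sqrt(3) + sqrt(23)) - sqrt(2), then rationalise the remaining surd.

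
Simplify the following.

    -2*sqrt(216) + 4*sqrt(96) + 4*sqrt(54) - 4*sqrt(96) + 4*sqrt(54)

2*sqrt(216) = 12*sqrt(6); 4*sqrt(96) = 16*sqrt(6); 4*sqrt(54) = 12*sqrt(6); 4*sqrt(96) = 16*sqrt(6); 4*sqrt(54) = 12*sqrt(6)

12*sqrt(6)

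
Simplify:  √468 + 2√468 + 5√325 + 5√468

73*√13

√468 = 6*√13; 2√468 = 12*√13; 5√325 = 25*√13; 5√468 = 30*√13
Combine: (6 + 12 + 25 + 30)·√13 = 73*√13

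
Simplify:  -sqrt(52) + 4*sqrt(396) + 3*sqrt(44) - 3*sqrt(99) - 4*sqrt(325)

sqrt(52) = 2*sqrt(13); 4*sqrt(396) = 24*sqrt(11); 3*sqrt(44) = 6*sqrt(11); 3*sqrt(99) = 9*sqrt(11); 4*sqrt(325) = 20*sqrt(13)

-22*sqrt(13) + 21*sqrt(11)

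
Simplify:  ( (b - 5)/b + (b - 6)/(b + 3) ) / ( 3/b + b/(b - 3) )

Numerator: (b - 5)/b + (b - 6)/(b + 3) = (2*b² - 8*b - 15)/(b² + 3*b)
Denominator: 3/b + b/(b - 3) = (b² + 3*b - 9)/(b² - 3*b)
Divide: ((2*b² - 8*b - 15)/(b² + 3*b)) · ((b² - 3*b)/(b² + 3*b - 9)) = (2*b³ - 14*b² + 9*b + 45)/(b³ + 6*b² - 27)

(2*b³ - 14*b² + 9*b + 45)/(b³ + 6*b² - 27)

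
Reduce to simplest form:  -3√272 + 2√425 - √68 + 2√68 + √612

3√272 = 12*√17; 2√425 = 10*√17; √68 = 2*√17; 2√68 = 4*√17; √612 = 6*√17
Combine: (-12 + 10 - 2 + 4 + 6)·√17 = 6*√17

6*√17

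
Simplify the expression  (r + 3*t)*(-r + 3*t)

-r^2 + 9*t^2

Difference of squares with P = 3*t, Q = r.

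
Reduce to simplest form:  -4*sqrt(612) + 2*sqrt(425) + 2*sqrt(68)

4*sqrt(612) = 24*sqrt(17); 2*sqrt(425) = 10*sqrt(17); 2*sqrt(68) = 4*sqrt(17)
Combine: (-24 + 10 + 4)·sqrt(17) = -10*sqrt(17)

-10*sqrt(17)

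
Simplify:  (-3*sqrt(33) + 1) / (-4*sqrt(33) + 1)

(-sqrt(33) + 395)/527

Multiply numerator and denominator by 1 + 4*sqrt(33).
Denominator becomes -527; numerator becomes -395 + sqrt(33).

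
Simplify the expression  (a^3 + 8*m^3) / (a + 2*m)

a^2 - 2*a*m + 4*m^2

Apply the sum-of-cubes factorisation and cancel (a + 2*m).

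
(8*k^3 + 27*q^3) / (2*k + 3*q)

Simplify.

4*k^2 - 6*k*q + 9*q^2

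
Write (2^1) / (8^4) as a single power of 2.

2^1 = 2^1; 8^4 = 2^12
Combine exponents: 2^(-11)

2^(-11)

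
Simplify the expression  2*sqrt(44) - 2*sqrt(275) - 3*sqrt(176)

2*sqrt(44) = 4*sqrt(11); 2*sqrt(275) = 10*sqrt(11); 3*sqrt(176) = 12*sqrt(11)
Combine: (4 - 10 - 12)·sqrt(11) = -18*sqrt(11)

-18*sqrt(11)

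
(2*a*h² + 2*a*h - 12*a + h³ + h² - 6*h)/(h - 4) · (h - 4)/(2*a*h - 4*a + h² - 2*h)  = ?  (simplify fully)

h + 3

Factor: 2*a*h² + 2*a*h - 12*a + h³ + h² - 6*h = (2*a + h)·(h - 2)·(h + 3);  2*a*h - 4*a + h² - 2*h = (h - 2)·(2*a + h)
Cancel the common factors (h - 4), (2*a + h), (h - 2).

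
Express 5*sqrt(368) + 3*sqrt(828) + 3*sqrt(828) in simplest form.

56*sqrt(23)

5*sqrt(368) = 20*sqrt(23); 3*sqrt(828) = 18*sqrt(23); 3*sqrt(828) = 18*sqrt(23)
Combine: (20 + 18 + 18)·sqrt(23) = 56*sqrt(23)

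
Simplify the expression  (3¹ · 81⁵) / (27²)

3^15

3¹ = 3^1; 81⁵ = 3^20; 27² = 3^6
Combine exponents: 3^15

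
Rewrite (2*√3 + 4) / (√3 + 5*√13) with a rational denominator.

(-2*√3 - 3 + 5*√39 + 10*√13)/161

Multiply numerator and denominator by -5*√13 + √3.
Denominator becomes -322; numerator becomes -20*√13 - 10*√39 + 6 + 4*√3.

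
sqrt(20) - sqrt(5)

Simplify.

sqrt(20) = 2*sqrt(5); sqrt(5) = sqrt(5)
Combine: (2 - 1)·sqrt(5) = sqrt(5)

sqrt(5)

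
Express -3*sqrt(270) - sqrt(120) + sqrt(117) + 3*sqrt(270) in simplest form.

-2*sqrt(30) + 3*sqrt(13)

3*sqrt(270) = 9*sqrt(30); sqrt(120) = 2*sqrt(30); sqrt(117) = 3*sqrt(13); 3*sqrt(270) = 9*sqrt(30)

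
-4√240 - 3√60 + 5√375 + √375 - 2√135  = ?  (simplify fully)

4√240 = 16*√15; 3√60 = 6*√15; 5√375 = 25*√15; √375 = 5*√15; 2√135 = 6*√15
Combine: (-16 - 6 + 25 + 5 - 6)·√15 = 2*√15

2*√15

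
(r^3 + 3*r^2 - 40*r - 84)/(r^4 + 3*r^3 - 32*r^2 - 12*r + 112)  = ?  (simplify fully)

Factor: r^3 + 3*r^2 - 40*r - 84 = (r + 7)*(r - 6)*(r + 2);  r^4 + 3*r^3 - 32*r^2 - 12*r + 112 = (r - 2)*(r + 7)*(r + 2)*(r - 4)
Cancel the common factors (r + 2), (r + 7).

(r - 6)/(r^2 - 6*r + 8)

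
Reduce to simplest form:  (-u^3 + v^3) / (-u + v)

u^2 + u*v + v^2

Factor as (a-b)(a^2+ab+b^2) with a=v, b=u.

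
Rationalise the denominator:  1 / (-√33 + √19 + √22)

(-4*√33 + 15*√22 + 18*√19 + 11*√114)/804

Group as (√19 + √22) - √33; multiply by (√19 + √22) + √33, then rationalise the remaining surd.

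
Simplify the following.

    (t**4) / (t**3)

t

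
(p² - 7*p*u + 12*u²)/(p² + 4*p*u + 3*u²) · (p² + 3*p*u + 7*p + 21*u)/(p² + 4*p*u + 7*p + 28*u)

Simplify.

(p² - 7*p*u + 12*u²)/(p² + 5*p*u + 4*u²)

Factor: p² - 7*p*u + 12*u² = (p - 4*u)·(p - 3*u);  p² + 4*p*u + 3*u² = (p + u)·(p + 3*u);  p² + 3*p*u + 7*p + 21*u = (p + 3*u)·(p + 7);  p² + 4*p*u + 7*p + 28*u = (p + 4*u)·(p + 7)
Cancel the common factors (p + 3*u), (p + 7).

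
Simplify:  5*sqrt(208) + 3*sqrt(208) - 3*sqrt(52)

5*sqrt(208) = 20*sqrt(13); 3*sqrt(208) = 12*sqrt(13); 3*sqrt(52) = 6*sqrt(13)
Combine: (20 + 12 - 6)·sqrt(13) = 26*sqrt(13)

26*sqrt(13)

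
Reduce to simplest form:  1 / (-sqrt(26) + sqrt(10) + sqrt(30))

Group as (sqrt(10) + sqrt(30)) - sqrt(26); multiply by (sqrt(10) + sqrt(30)) + sqrt(26), then rationalise the remaining surd.

(-7*sqrt(26) + 3*sqrt(30) + 23*sqrt(10) + 10*sqrt(78))/502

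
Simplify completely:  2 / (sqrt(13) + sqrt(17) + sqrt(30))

(-sqrt(6630) + 13*sqrt(17) + 17*sqrt(13))/221

Group as (sqrt(13) + sqrt(17)) + sqrt(30); multiply by (sqrt(13) + sqrt(17)) - sqrt(30), then rationalise the remaining surd.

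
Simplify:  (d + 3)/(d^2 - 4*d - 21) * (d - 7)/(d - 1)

Factor: d^2 - 4*d - 21 = (d + 3)*(d - 7)
Cancel the common factors (d + 3), (d - 7).

1/(d - 1)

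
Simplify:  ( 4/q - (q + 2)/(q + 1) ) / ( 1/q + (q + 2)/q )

(-q² + 2*q + 4)/(q² + 4*q + 3)

Numerator: 4/q - (q + 2)/(q + 1) = (-q² + 2*q + 4)/(q² + q)
Denominator: 1/q + (q + 2)/q = (q + 3)/q
Divide: ((-q² + 2*q + 4)/(q² + q)) · (q/(q + 3)) = (-q² + 2*q + 4)/(q² + 4*q + 3)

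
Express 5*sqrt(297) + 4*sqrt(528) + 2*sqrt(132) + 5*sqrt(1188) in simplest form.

65*sqrt(33)

5*sqrt(297) = 15*sqrt(33); 4*sqrt(528) = 16*sqrt(33); 2*sqrt(132) = 4*sqrt(33); 5*sqrt(1188) = 30*sqrt(33)
Combine: (15 + 16 + 4 + 30)·sqrt(33) = 65*sqrt(33)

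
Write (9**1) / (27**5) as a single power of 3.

3**(-13)

9**1 = 3**2; 27**5 = 3**15
Combine exponents: 3**(-13)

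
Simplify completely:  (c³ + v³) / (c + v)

Apply the sum-of-cubes factorisation and cancel (c + v).

c² - c*v + v²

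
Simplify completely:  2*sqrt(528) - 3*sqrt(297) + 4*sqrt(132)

7*sqrt(33)

2*sqrt(528) = 8*sqrt(33); 3*sqrt(297) = 9*sqrt(33); 4*sqrt(132) = 8*sqrt(33)
Combine: (8 - 9 + 8)·sqrt(33) = 7*sqrt(33)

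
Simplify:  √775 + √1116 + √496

15*√31

√775 = 5*√31; √1116 = 6*√31; √496 = 4*√31
Combine: (5 + 6 + 4)·√31 = 15*√31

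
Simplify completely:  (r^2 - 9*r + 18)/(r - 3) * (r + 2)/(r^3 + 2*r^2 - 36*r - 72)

Factor: r^2 - 9*r + 18 = (r - 6)*(r - 3);  r^3 + 2*r^2 - 36*r - 72 = (r + 6)*(r - 6)*(r + 2)
Cancel the common factors (r - 6), (r + 2), (r - 3).

1/(r + 6)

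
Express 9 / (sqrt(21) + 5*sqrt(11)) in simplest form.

Multiply numerator and denominator by -5*sqrt(11) + sqrt(21).
Denominator becomes -254; numerator becomes -45*sqrt(11) + 9*sqrt(21).

(-9*sqrt(21) + 45*sqrt(11))/254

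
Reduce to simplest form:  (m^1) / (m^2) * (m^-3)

Quotient: (m^-1)
Multiply by (m^-3): add exponents.

m^(-4)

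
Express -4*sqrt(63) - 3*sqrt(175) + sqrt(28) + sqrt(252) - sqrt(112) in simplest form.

-23*sqrt(7)

4*sqrt(63) = 12*sqrt(7); 3*sqrt(175) = 15*sqrt(7); sqrt(28) = 2*sqrt(7); sqrt(252) = 6*sqrt(7); sqrt(112) = 4*sqrt(7)
Combine: (-12 - 15 + 2 + 6 - 4)·sqrt(7) = -23*sqrt(7)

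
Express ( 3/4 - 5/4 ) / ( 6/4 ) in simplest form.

-1/3

Numerator: 3/4 - 5/4 = -1/2
Denominator: 6/4 = 3/2
Divide: (-1/2) · (2/3) = -1/3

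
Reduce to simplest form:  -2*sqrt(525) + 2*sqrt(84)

-6*sqrt(21)

2*sqrt(525) = 10*sqrt(21); 2*sqrt(84) = 4*sqrt(21)
Combine: (-10 + 4)·sqrt(21) = -6*sqrt(21)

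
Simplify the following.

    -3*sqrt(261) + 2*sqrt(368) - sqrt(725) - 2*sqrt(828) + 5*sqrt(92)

3*sqrt(261) = 9*sqrt(29); 2*sqrt(368) = 8*sqrt(23); sqrt(725) = 5*sqrt(29); 2*sqrt(828) = 12*sqrt(23); 5*sqrt(92) = 10*sqrt(23)

-14*sqrt(29) + 6*sqrt(23)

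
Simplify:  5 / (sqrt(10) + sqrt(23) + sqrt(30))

Group as (sqrt(10) + sqrt(30)) + sqrt(23); multiply by (sqrt(10) + sqrt(30)) - sqrt(23), then rationalise the remaining surd.

(-100*sqrt(69) + 15*sqrt(30) + 85*sqrt(23) + 215*sqrt(10))/911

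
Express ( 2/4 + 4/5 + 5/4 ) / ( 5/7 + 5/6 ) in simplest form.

Numerator: 2/4 + 4/5 + 5/4 = 51/20
Denominator: 5/7 + 5/6 = 65/42
Divide: (51/20) · (42/65) = 1071/650

1071/650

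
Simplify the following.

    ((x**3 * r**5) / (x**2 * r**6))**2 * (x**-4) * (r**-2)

Inside the bracket: x**1 * (r**-1)
Raise to the power 2: x**2 * (r**-2)
Multiply by (x**-4) * (r**-2): add exponents.

1/(r**4*x**2)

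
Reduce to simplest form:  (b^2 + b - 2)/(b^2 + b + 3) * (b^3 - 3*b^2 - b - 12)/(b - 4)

Factor: b^2 + b - 2 = (b + 2)*(b - 1);  b^3 - 3*b^2 - b - 12 = (b^2 + b + 3)*(b - 4)
Cancel the common factors (b^2 + b + 3), (b - 4).

b^2 + b - 2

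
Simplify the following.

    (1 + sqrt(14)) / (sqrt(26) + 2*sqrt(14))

Multiply numerator and denominator by -sqrt(26) + 2*sqrt(14).
Denominator becomes 30; numerator becomes -2*sqrt(91) - sqrt(26) + 2*sqrt(14) + 28.

(-2*sqrt(91) - sqrt(26) + 2*sqrt(14) + 28)/30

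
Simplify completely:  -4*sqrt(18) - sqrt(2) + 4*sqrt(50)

4*sqrt(18) = 12*sqrt(2); sqrt(2) = sqrt(2); 4*sqrt(50) = 20*sqrt(2)
Combine: (-12 - 1 + 20)·sqrt(2) = 7*sqrt(2)

7*sqrt(2)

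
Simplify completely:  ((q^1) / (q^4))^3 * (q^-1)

q^(-10)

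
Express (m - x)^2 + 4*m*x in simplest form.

(m + x)^2

After expansion: m^2 + 2*m*x + x^2 — a perfect-square trinomial.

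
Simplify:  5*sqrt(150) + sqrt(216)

5*sqrt(150) = 25*sqrt(6); sqrt(216) = 6*sqrt(6)
Combine: (25 + 6)·sqrt(6) = 31*sqrt(6)

31*sqrt(6)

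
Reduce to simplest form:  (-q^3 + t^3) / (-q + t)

q^2 + q*t + t^2

Apply the difference-of-cubes factorisation and cancel (-q + t).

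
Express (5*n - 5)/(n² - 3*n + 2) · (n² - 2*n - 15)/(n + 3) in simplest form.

(5*n - 25)/(n - 2)

Factor: 5*n - 5 = 5·(n - 1);  n² - 3*n + 2 = (n - 1)·(n - 2);  n² - 2*n - 15 = (n + 3)·(n - 5)
Cancel the common factors (n + 3), (n - 1).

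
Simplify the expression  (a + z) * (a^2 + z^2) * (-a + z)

Telescope via difference of squares: (z+a)(z-a) = -a^2 + z^2, then repeat with the next factor.

-a^4 + z^4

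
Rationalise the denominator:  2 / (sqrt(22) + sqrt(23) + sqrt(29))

(-sqrt(14674) + 8*sqrt(29) + 14*sqrt(23) + 15*sqrt(22))/442

Group as (sqrt(23) + sqrt(29)) + sqrt(22); multiply by (sqrt(23) + sqrt(29)) - sqrt(22), then rationalise the remaining surd.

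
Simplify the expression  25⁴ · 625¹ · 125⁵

25⁴ = 5^8; 625¹ = 5^4; 125⁵ = 5^15
Combine exponents: 5^27

5^27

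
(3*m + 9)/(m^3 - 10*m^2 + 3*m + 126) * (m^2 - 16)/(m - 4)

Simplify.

(3*m + 12)/(m^2 - 13*m + 42)

Factor: 3*m + 9 = 3*(m + 3);  m^3 - 10*m^2 + 3*m + 126 = (m - 6)*(m - 7)*(m + 3);  m^2 - 16 = (m - 4)*(m + 4)
Cancel the common factors (m - 4), (m + 3).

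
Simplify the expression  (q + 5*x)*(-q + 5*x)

-q**2 + 25*x**2

Product of conjugates: (P+Q)(P-Q) = P**2 - Q**2.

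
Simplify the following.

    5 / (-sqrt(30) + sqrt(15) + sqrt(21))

Group as (sqrt(15) + sqrt(21)) - sqrt(30); multiply by (sqrt(15) + sqrt(21)) + sqrt(30), then rationalise the remaining surd.

(-5*sqrt(30) + 20*sqrt(21) + 30*sqrt(15) + 25*sqrt(42))/204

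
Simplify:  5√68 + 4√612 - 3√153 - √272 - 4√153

5√68 = 10*√17; 4√612 = 24*√17; 3√153 = 9*√17; √272 = 4*√17; 4√153 = 12*√17
Combine: (10 + 24 - 9 - 4 - 12)·√17 = 9*√17

9*√17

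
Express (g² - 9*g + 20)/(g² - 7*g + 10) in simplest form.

(g - 4)/(g - 2)

Factor: g² - 9*g + 20 = (g - 4)·(g - 5);  g² - 7*g + 10 = (g - 2)·(g - 5)
Cancel the common factor (g - 5).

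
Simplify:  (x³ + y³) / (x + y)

Factor as (a+b)(a^2-ab+b^2) with a=y, b=x.

x² - x*y + y²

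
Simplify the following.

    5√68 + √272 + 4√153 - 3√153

17*√17

5√68 = 10*√17; √272 = 4*√17; 4√153 = 12*√17; 3√153 = 9*√17
Combine: (10 + 4 + 12 - 9)·√17 = 17*√17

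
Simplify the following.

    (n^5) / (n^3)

n^2

Quotient: n^2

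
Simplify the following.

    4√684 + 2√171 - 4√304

14*√19

4√684 = 24*√19; 2√171 = 6*√19; 4√304 = 16*√19
Combine: (24 + 6 - 16)·√19 = 14*√19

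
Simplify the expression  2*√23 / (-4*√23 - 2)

(-46 + √23)/91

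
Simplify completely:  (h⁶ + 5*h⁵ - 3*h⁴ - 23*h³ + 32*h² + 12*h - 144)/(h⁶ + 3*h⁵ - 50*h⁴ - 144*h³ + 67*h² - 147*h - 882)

(h² + 2*h - 8)/(h² - 49)

Factor: h⁶ + 5*h⁵ - 3*h⁴ - 23*h³ + 32*h² + 12*h - 144 = (h + 2)·(h² - 2*h + 3)·(h + 4)·(h - 2)·(h + 3);  h⁶ + 3*h⁵ - 50*h⁴ - 144*h³ + 67*h² - 147*h - 882 = (h - 7)·(h + 7)·(h² - 2*h + 3)·(h + 3)·(h + 2)
Cancel the common factors (h² - 2*h + 3), (h + 2), (h + 3).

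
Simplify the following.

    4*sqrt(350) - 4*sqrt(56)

12*sqrt(14)

4*sqrt(350) = 20*sqrt(14); 4*sqrt(56) = 8*sqrt(14)
Combine: (20 - 8)·sqrt(14) = 12*sqrt(14)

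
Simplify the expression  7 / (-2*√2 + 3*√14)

Multiply numerator and denominator by 2*√2 + 3*√14.
Denominator becomes 118; numerator becomes 14*√2 + 21*√14.

(14*√2 + 21*√14)/118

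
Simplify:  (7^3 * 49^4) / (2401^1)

7^7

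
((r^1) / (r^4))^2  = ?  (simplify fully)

r^(-6)

Inside the bracket: (r^-3)
Raise to the power 2: (r^-6)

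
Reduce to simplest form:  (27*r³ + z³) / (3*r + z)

9*r² - 3*r*z + z²

Factor as (a+b)(a^2-ab+b^2) with a=(3*r), b=z.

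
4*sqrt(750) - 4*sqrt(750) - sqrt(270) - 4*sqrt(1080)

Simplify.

4*sqrt(750) = 20*sqrt(30); 4*sqrt(750) = 20*sqrt(30); sqrt(270) = 3*sqrt(30); 4*sqrt(1080) = 24*sqrt(30)
Combine: (20 - 20 - 3 - 24)·sqrt(30) = -27*sqrt(30)

-27*sqrt(30)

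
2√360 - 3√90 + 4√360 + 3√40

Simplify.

33*√10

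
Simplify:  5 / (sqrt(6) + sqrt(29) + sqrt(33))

(-15*sqrt(638) + 5*sqrt(33) + 25*sqrt(29) + 140*sqrt(6))/346

Group as (sqrt(6) + sqrt(33)) + sqrt(29); multiply by (sqrt(6) + sqrt(33)) - sqrt(29), then rationalise the remaining surd.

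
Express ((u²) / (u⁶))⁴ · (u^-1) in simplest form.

u^(-17)

Inside the bracket: (u^-4)
Raise to the power 4: (u^-16)
Multiply by (u^-1): add exponents.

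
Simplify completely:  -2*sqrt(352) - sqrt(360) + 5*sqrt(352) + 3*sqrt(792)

-6*sqrt(10) + 30*sqrt(22)

2*sqrt(352) = 8*sqrt(22); sqrt(360) = 6*sqrt(10); 5*sqrt(352) = 20*sqrt(22); 3*sqrt(792) = 18*sqrt(22)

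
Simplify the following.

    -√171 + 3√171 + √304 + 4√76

18*√19

√171 = 3*√19; 3√171 = 9*√19; √304 = 4*√19; 4√76 = 8*√19
Combine: (-3 + 9 + 4 + 8)·√19 = 18*√19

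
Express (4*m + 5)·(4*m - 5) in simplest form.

16*m² - 25

Product of conjugates: (P+Q)(P-Q) = P^2 - Q^2.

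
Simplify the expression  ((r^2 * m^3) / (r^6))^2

m^6/r^8

Inside the bracket: (r^-4) * m^3
Raise to the power 2: (r^-8) * m^6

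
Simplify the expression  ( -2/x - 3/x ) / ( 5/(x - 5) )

Numerator: -2/x - 3/x = -5/x
Denominator: 5/(x - 5) = 5/(x - 5)
Divide: (-5/x) · (x/5 - 1) = (-x + 5)/x

(-x + 5)/x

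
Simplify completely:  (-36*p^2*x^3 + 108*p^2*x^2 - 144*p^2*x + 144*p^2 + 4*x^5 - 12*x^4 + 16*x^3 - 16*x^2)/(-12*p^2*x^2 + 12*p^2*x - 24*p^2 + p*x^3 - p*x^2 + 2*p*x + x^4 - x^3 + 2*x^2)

(12*p*x - 24*p + 4*x^2 - 8*x)/(4*p + x)

Factor: -36*p^2*x^3 + 108*p^2*x^2 - 144*p^2*x + 144*p^2 + 4*x^5 - 12*x^4 + 16*x^3 - 16*x^2 = 4*(x^2 - x + 2)*(3*p + x)*(-3*p + x)*(x - 2);  -12*p^2*x^2 + 12*p^2*x - 24*p^2 + p*x^3 - p*x^2 + 2*p*x + x^4 - x^3 + 2*x^2 = (4*p + x)*(x^2 - x + 2)*(-3*p + x)
Cancel the common factors (x^2 - x + 2), (-3*p + x).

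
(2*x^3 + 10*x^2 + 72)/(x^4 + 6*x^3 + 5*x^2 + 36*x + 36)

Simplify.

2/(x + 1)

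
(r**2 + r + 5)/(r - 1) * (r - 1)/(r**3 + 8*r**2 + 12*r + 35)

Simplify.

Factor: r**3 + 8*r**2 + 12*r + 35 = (r**2 + r + 5)*(r + 7)
Cancel the common factors (r**2 + r + 5), (r - 1).

1/(r + 7)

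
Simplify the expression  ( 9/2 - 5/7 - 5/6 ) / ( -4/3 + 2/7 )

Numerator: 9/2 - 5/7 - 5/6 = 62/21
Denominator: -4/3 + 2/7 = -22/21
Divide: (62/21) · (-21/22) = -31/11

-31/11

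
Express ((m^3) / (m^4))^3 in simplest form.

m^(-3)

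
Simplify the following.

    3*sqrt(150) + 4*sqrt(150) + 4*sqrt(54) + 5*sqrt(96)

67*sqrt(6)

3*sqrt(150) = 15*sqrt(6); 4*sqrt(150) = 20*sqrt(6); 4*sqrt(54) = 12*sqrt(6); 5*sqrt(96) = 20*sqrt(6)
Combine: (15 + 20 + 12 + 20)·sqrt(6) = 67*sqrt(6)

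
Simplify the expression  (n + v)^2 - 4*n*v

Expand the square and combine the 4*n*v term.

(n - v)^2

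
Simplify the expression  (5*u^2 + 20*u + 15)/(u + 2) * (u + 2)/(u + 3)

Factor: 5*u^2 + 20*u + 15 = 5*(u + 1)*(u + 3)
Cancel the common factors (u + 2), (u + 3).

5*u + 5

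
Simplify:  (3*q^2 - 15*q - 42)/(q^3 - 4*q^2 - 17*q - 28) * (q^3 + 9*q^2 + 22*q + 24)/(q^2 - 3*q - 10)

(3*q + 18)/(q - 5)

Factor: 3*q^2 - 15*q - 42 = 3*(q + 2)*(q - 7);  q^3 - 4*q^2 - 17*q - 28 = (q^2 + 3*q + 4)*(q - 7);  q^3 + 9*q^2 + 22*q + 24 = (q^2 + 3*q + 4)*(q + 6);  q^2 - 3*q - 10 = (q + 2)*(q - 5)
Cancel the common factors (q^2 + 3*q + 4), (q - 7), (q + 2).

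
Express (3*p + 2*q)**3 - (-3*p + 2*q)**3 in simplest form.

Write as f((2*q),(3*p)) - f((2*q),-(3*p)) and expand.

54*p**3 + 72*p*q**2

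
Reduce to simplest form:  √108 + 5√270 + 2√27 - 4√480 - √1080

-7*√30 + 12*√3

√108 = 6*√3; 5√270 = 15*√30; 2√27 = 6*√3; 4√480 = 16*√30; √1080 = 6*√30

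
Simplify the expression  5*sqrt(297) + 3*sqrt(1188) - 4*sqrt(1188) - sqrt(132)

5*sqrt(297) = 15*sqrt(33); 3*sqrt(1188) = 18*sqrt(33); 4*sqrt(1188) = 24*sqrt(33); sqrt(132) = 2*sqrt(33)
Combine: (15 + 18 - 24 - 2)·sqrt(33) = 7*sqrt(33)

7*sqrt(33)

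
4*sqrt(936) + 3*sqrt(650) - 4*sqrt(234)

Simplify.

27*sqrt(26)

4*sqrt(936) = 24*sqrt(26); 3*sqrt(650) = 15*sqrt(26); 4*sqrt(234) = 12*sqrt(26)
Combine: (24 + 15 - 12)·sqrt(26) = 27*sqrt(26)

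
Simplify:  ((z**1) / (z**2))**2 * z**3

z

Inside the bracket: (z**-1)
Raise to the power 2: (z**-2)
Multiply by z**3: add exponents.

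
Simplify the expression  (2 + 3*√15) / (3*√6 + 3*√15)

(-9*√10 - 2*√6 + 2*√15 + 45)/27

Multiply numerator and denominator by -3*√6 + 3*√15.
Denominator becomes 81; numerator becomes -27*√10 - 6*√6 + 6*√15 + 135.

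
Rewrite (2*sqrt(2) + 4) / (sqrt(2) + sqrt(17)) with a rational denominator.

Multiply numerator and denominator by -sqrt(17) + sqrt(2).
Denominator becomes -15; numerator becomes -4*sqrt(17) - 2*sqrt(34) + 4 + 4*sqrt(2).

(-4*sqrt(2) - 4 + 2*sqrt(34) + 4*sqrt(17))/15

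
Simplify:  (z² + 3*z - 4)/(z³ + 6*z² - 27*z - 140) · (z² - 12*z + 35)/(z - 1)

(z - 7)/(z + 7)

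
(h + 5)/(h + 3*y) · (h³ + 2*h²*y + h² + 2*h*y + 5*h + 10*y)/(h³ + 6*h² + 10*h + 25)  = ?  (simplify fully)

Factor: h³ + 2*h²*y + h² + 2*h*y + 5*h + 10*y = (h² + h + 5)·(h + 2*y);  h³ + 6*h² + 10*h + 25 = (h² + h + 5)·(h + 5)
Cancel the common factors (h² + h + 5), (h + 5).

(h + 2*y)/(h + 3*y)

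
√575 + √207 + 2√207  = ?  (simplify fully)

√575 = 5*√23; √207 = 3*√23; 2√207 = 6*√23
Combine: (5 + 3 + 6)·√23 = 14*√23

14*√23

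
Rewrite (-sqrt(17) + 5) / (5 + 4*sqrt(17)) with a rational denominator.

(-93 + 25*sqrt(17))/247

Multiply numerator and denominator by -4*sqrt(17) + 5.
Denominator becomes -247; numerator becomes -25*sqrt(17) + 93.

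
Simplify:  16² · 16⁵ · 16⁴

2^44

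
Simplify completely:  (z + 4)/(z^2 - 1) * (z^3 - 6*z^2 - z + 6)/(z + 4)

Factor: z^2 - 1 = (z - 1)*(z + 1);  z^3 - 6*z^2 - z + 6 = (z - 6)*(z - 1)*(z + 1)
Cancel the common factors (z + 1), (z - 1), (z + 4).

z - 6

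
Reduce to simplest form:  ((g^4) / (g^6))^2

g^(-4)

Inside the bracket: (g^-2)
Raise to the power 2: (g^-4)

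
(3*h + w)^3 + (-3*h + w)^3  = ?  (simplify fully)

2*w*(27*h^2 + w^2)

Only the even-power cross terms survive.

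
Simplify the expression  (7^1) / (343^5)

7^(-14)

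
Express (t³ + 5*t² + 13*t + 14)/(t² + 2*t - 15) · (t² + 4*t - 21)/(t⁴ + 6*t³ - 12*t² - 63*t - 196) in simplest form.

(t + 2)/(t² + t - 20)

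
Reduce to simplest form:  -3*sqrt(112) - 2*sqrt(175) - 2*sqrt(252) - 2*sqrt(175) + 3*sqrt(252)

-26*sqrt(7)

3*sqrt(112) = 12*sqrt(7); 2*sqrt(175) = 10*sqrt(7); 2*sqrt(252) = 12*sqrt(7); 2*sqrt(175) = 10*sqrt(7); 3*sqrt(252) = 18*sqrt(7)
Combine: (-12 - 10 - 12 - 10 + 18)·sqrt(7) = -26*sqrt(7)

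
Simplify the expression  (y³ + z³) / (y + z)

y² - y*z + z²

Factor as (a+b)(a^2-ab+b^2) with a=y, b=z.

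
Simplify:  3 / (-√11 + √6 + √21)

Group as (√6 + √21) - √11; multiply by (√6 + √21) + √11, then rationalise the remaining surd.

(-24*√11 - 6*√21 + 39*√6 + 9*√154)/124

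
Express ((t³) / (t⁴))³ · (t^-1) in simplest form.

Inside the bracket: (t^-1)
Raise to the power 3: (t^-3)
Multiply by (t^-1): add exponents.

t^(-4)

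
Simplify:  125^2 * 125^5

5^21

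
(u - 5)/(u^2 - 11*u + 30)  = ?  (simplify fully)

Factor: u^2 - 11*u + 30 = (u - 6)*(u - 5)
Cancel the common factor (u - 5).

1/(u - 6)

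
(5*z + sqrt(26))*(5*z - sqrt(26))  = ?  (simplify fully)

(5*z)^2 - (sqrt(26))^2 = 25*z^2 - 26.

25*z^2 - 26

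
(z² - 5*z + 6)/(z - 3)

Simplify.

z - 2

Factor: z² - 5*z + 6 = (z - 2)·(z - 3)
Cancel the common factor (z - 3).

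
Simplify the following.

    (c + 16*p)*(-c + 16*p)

Product of conjugates: (P+Q)(P-Q) = P^2 - Q^2.

-c^2 + 256*p^2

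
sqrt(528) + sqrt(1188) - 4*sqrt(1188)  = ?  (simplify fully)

sqrt(528) = 4*sqrt(33); sqrt(1188) = 6*sqrt(33); 4*sqrt(1188) = 24*sqrt(33)
Combine: (4 + 6 - 24)·sqrt(33) = -14*sqrt(33)

-14*sqrt(33)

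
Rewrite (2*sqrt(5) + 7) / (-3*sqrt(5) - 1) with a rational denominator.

Multiply numerator and denominator by -1 + 3*sqrt(5).
Denominator becomes -44; numerator becomes 23 + 19*sqrt(5).

(-19*sqrt(5) - 23)/44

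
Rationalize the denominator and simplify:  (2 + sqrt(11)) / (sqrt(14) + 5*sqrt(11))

(-sqrt(154) - 2*sqrt(14) + 10*sqrt(11) + 55)/261

Multiply numerator and denominator by -sqrt(14) + 5*sqrt(11).
Denominator becomes 261; numerator becomes -sqrt(154) - 2*sqrt(14) + 10*sqrt(11) + 55.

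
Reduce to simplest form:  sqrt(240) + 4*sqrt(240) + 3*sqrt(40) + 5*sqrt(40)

16*sqrt(10) + 20*sqrt(15)

sqrt(240) = 4*sqrt(15); 4*sqrt(240) = 16*sqrt(15); 3*sqrt(40) = 6*sqrt(10); 5*sqrt(40) = 10*sqrt(10)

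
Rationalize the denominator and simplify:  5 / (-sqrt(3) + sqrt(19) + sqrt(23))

(-195*sqrt(3) - 5*sqrt(23) + 35*sqrt(19) + 10*sqrt(1311))/227

Group as (sqrt(19) + sqrt(23)) - sqrt(3); multiply by (sqrt(19) + sqrt(23)) + sqrt(3), then rationalise the remaining surd.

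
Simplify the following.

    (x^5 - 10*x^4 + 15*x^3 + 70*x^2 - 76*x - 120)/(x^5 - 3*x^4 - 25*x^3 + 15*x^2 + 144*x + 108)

(x^2 - 7*x + 10)/(x^2 - 9)

Factor: x^5 - 10*x^4 + 15*x^3 + 70*x^2 - 76*x - 120 = (x + 1)*(x - 5)*(x + 2)*(x - 2)*(x - 6);  x^5 - 3*x^4 - 25*x^3 + 15*x^2 + 144*x + 108 = (x + 1)*(x - 6)*(x + 2)*(x - 3)*(x + 3)
Cancel the common factors (x + 2), (x + 1), (x - 6).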